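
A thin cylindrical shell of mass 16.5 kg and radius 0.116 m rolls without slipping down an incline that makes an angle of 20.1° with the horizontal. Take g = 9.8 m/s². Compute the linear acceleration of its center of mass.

Translation along the incline: Mg sinθ − f = Ma.
Rotation about the center: fR = Iα with I = MR². No-slip gives a = αR, so f = (I/R²)a = M a.
Substituting: Mg sinθ = (1 + 1.000)Ma, so a = g sinθ/(1 + 1.000) = (9.8) sin 20.1° / 2.000 = 1.684 m/s².

a ≈ 1.68 m/s²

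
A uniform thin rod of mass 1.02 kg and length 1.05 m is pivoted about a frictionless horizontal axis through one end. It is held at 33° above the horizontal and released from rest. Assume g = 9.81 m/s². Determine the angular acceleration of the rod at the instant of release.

About the pivot, I = (1/3)ML² = (1/3)(1.02)(1.05)² = 0.3749 kg·m².
The weight acts at the center, a distance L/2 = 0.5250 m from the pivot; τ = Mg(L/2) cos 33° = 4.406 N·m.
α = τ/I = 4.406/0.3749 = 11.75 rad/s².

α ≈ 11.8 rad/s²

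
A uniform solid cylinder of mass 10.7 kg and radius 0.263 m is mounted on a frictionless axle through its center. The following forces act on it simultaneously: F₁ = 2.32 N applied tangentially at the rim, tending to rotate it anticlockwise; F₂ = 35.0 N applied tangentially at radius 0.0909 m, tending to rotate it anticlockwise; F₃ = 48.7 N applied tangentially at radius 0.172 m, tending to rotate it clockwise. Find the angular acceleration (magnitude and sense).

I = ½MR² = (1/2)(10.7)(0.263)² = 0.3701 kg·m².
Taking anticlockwise as positive: τ₁ = +(2.32)(0.263) = +0.6102 N·m; τ₂ = +(35.0)(0.0909) = +3.181 N·m; τ₃ = −(48.7)(0.172) = −8.376 N·m.
Net torque τ = -4.585 N·m.
α = τ/I = -4.585/0.3701 = -12.39 rad/s².

α ≈ 12.4 rad/s², clockwise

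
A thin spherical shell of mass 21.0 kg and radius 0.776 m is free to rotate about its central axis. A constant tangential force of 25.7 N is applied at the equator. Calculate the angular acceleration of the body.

I = (2/3)MR² = (2/3)(21.0)(0.776)² = 8.430 kg·m².
τ = F R = (25.7)(0.776) = 19.94 N·m.
Newton's second law for rotation, τ = Iα, gives α = τ/I = 19.94/8.430 = 2.366 rad/s².

α ≈ 2.37 rad/s²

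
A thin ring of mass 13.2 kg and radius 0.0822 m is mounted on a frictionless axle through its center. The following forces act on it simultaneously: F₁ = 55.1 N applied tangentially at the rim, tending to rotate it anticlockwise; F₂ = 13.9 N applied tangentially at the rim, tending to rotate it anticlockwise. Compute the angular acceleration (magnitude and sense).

α ≈ 63.6 rad/s², anticlockwise

I = MR² = (13.2)(0.0822)² = 0.08919 kg·m².
Taking anticlockwise as positive: τ₁ = +(55.1)(0.0822) = +4.529 N·m; τ₂ = +(13.9)(0.0822) = +1.143 N·m.
Net torque τ = 5.672 N·m.
α = τ/I = 5.672/0.08919 = 63.59 rad/s².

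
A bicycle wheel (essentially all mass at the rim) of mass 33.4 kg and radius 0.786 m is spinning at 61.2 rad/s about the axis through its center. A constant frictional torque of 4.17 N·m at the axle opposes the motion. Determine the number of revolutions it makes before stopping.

I = MR² = (33.4)(0.786)² = 20.63 kg·m².
The net torque has magnitude 4.17 N·m, opposing ω.
|α| = τ/I = 4.170/20.63 = 0.2021 rad/s² (deceleration).
ω² = ω₀² − 2|α|θ with ω = 0 ⇒ θ = ω₀²/(2|α|) = 9267 rad = 1475 rev.

≈ 1470 revolutions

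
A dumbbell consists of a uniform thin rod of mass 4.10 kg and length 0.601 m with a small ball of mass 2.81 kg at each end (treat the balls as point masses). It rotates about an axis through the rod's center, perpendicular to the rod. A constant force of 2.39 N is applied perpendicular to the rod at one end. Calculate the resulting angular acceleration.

I_rod = (1/12)ML² = (1/12)(4.10)(0.601)² = 0.1234 kg·m².
I_balls = 2·m·(L/2)² = 2(2.81)(0.3005)² = 0.5075 kg·m².
Total I = 0.6309 kg·m².
τ = F·(L/2) = (2.39)(0.300) = 0.7182 N·m.
α = τ/I = 0.7182/0.6309 = 1.138 rad/s².

α ≈ 1.14 rad/s²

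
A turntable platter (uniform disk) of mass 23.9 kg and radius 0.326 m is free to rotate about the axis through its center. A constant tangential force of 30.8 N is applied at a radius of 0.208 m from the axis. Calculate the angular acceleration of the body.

I = ½MR² = (1/2)(23.9)(0.326)² = 1.270 kg·m².
τ = F·r = (30.8)(0.208) = 6.406 N·m.
Newton's second law for rotation, τ = Iα, gives α = τ/I = 6.406/1.270 = 5.044 rad/s².

α ≈ 5.04 rad/s²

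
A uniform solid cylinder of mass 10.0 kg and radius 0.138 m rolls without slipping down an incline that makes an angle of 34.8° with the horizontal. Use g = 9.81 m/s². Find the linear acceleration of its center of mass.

Translation along the incline: Mg sinθ − f = Ma.
Rotation about the center: fR = Iα with I = ½MR². No-slip gives a = αR, so f = (I/R²)a = (1/2)M a.
Substituting: Mg sinθ = (1 + 0.5000)Ma, so a = g sinθ/(1 + 0.5000) = (9.81) sin 34.8° / 1.500 = 3.732 m/s².

a ≈ 3.73 m/s²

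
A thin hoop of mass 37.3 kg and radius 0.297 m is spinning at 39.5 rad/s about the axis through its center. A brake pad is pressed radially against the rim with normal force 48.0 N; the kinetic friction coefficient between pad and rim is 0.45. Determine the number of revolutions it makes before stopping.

≈ 63.7 revolutions

I = MR² = (37.3)(0.297)² = 3.290 kg·m².
Friction force f = μN = (0.45)(48.0) = 21.60 N at the rim; torque magnitude τ = fR = 6.415 N·m, opposing ω.
|α| = τ/I = 6.415/3.290 = 1.950 rad/s² (deceleration).
ω² = ω₀² − 2|α|θ with ω = 0 ⇒ θ = ω₀²/(2|α|) = 400.1 rad = 63.68 rev.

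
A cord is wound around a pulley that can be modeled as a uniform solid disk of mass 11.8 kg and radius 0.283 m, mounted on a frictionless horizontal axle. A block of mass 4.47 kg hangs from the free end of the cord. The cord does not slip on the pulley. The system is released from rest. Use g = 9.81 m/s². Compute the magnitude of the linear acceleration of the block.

a ≈ 4.23 m/s²

I = ½MR² = (1/2)(11.8)(0.283)² = 0.4725 kg·m².
Block: mg − T = ma. Pulley: TR = Iα. No-slip: a = αR, so T = (I/R²)a = 5.900·a.
Then mg = (m + 5.900)a, so a = (4.47)(9.81)/(4.47 + 5.900) = 4.229 m/s².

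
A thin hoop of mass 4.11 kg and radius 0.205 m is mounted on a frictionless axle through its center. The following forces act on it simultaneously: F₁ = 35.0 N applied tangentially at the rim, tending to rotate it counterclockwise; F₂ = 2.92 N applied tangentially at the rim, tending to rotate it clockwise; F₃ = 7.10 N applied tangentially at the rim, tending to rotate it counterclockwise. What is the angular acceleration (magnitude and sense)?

I = MR² = (4.11)(0.205)² = 0.1727 kg·m².
Taking counterclockwise as positive: τ₁ = +(35.0)(0.205) = +7.175 N·m; τ₂ = −(2.92)(0.205) = −0.5986 N·m; τ₃ = +(7.10)(0.205) = +1.455 N·m.
Net torque τ = 8.032 N·m.
α = τ/I = 8.032/0.1727 = 46.50 rad/s².

α ≈ 46.5 rad/s², counterclockwise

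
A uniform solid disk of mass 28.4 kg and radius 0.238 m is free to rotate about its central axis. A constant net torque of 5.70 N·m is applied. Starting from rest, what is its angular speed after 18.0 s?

I = ½MR² = (1/2)(28.4)(0.238)² = 0.8043 kg·m².
α = τ/I = 5.70/0.8043 = 7.087 rad/s².
ω = ω₀ + αt = 0 + (7.087)(18.0) = 127.6 rad/s.

ω ≈ 128 rad/s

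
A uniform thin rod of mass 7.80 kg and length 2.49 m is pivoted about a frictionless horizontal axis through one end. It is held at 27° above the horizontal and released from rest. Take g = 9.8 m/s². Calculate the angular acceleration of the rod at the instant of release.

α ≈ 5.26 rad/s²

About the pivot, I = (1/3)ML² = (1/3)(7.80)(2.49)² = 16.12 kg·m².
The weight acts at the center, a distance L/2 = 1.245 m from the pivot; τ = Mg(L/2) cos 27° = 84.80 N·m.
α = τ/I = 84.80/16.12 = 5.260 rad/s².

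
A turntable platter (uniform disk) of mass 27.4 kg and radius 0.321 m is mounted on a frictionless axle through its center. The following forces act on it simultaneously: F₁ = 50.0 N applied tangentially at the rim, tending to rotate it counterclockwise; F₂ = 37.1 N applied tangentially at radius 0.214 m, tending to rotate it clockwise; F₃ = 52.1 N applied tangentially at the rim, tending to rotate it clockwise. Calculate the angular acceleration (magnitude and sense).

α ≈ 6.10 rad/s², clockwise

I = ½MR² = (1/2)(27.4)(0.321)² = 1.412 kg·m².
Taking counterclockwise as positive: τ₁ = +(50.0)(0.321) = +16.05 N·m; τ₂ = −(37.1)(0.214) = −7.939 N·m; τ₃ = −(52.1)(0.321) = −16.72 N·m.
Net torque τ = -8.613 N·m.
α = τ/I = -8.613/1.412 = -6.102 rad/s².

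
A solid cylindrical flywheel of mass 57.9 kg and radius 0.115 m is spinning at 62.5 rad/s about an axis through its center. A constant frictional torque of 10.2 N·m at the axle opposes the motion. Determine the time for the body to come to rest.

I = ½MR² = (1/2)(57.9)(0.115)² = 0.3829 kg·m².
The net torque has magnitude 10.2 N·m, opposing ω.
|α| = τ/I = 10.20/0.3829 = 26.64 rad/s² (deceleration).
0 = ω₀ − |α|t ⇒ t = ω₀/|α| = 62.5/26.64 = 2.346 s.

t ≈ 2.35 s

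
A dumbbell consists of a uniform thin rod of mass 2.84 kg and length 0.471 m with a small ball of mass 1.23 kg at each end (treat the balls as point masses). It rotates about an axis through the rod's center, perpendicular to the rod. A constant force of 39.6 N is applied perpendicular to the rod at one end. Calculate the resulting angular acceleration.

I_rod = (1/12)ML² = (1/12)(2.84)(0.471)² = 0.05250 kg·m².
I_balls = 2·m·(L/2)² = 2(1.23)(0.2355)² = 0.1364 kg·m².
Total I = 0.1889 kg·m².
τ = F·(L/2) = (39.6)(0.235) = 9.326 N·m.
α = τ/I = 9.326/0.1889 = 49.36 rad/s².

α ≈ 49.4 rad/s²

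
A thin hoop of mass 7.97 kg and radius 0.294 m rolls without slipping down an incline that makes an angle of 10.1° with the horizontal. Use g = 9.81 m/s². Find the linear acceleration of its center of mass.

a ≈ 0.860 m/s²

Translation along the incline: Mg sinθ − f = Ma.
Rotation about the center: fR = Iα with I = MR². No-slip gives a = αR, so f = (I/R²)a = M a.
Substituting: Mg sinθ = (1 + 1.000)Ma, so a = g sinθ/(1 + 1.000) = (9.81) sin 10.1° / 2.000 = 0.8602 m/s².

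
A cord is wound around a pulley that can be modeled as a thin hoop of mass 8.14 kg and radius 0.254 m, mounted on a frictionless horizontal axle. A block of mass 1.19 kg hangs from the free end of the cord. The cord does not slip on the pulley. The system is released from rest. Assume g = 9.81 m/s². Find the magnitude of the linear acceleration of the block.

I = MR² = (8.14)(0.254)² = 0.5252 kg·m².
Block: mg − T = ma. Pulley: TR = Iα. No-slip: a = αR, so T = (I/R²)a = 8.140·a.
Then mg = (m + 8.140)a, so a = (1.19)(9.81)/(1.19 + 8.140) = 1.251 m/s².

a ≈ 1.25 m/s²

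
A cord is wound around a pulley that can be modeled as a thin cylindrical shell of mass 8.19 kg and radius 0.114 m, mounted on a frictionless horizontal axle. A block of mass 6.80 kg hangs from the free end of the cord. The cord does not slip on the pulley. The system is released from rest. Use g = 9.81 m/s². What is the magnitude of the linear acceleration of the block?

I = MR² = (8.19)(0.114)² = 0.1064 kg·m².
Block: mg − T = ma. Pulley: TR = Iα. No-slip: a = αR, so T = (I/R²)a = 8.190·a.
Then mg = (m + 8.190)a, so a = (6.80)(9.81)/(6.80 + 8.190) = 4.450 m/s².

a ≈ 4.45 m/s²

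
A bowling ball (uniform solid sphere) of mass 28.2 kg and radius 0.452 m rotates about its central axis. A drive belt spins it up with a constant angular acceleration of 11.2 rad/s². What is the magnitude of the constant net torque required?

τ ≈ 25.8 N·m

I = (2/5)MR² = (2/5)(28.2)(0.452)² = 2.305 kg·m².
τ = Iα = (2.305)(11.20) = 25.81 N·m.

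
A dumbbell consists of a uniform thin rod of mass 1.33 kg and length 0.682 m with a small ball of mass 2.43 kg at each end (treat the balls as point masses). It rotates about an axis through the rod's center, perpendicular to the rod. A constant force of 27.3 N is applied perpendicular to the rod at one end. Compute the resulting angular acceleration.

I_rod = (1/12)ML² = (1/12)(1.33)(0.682)² = 0.05155 kg·m².
I_balls = 2·m·(L/2)² = 2(2.43)(0.3410)² = 0.5651 kg·m².
Total I = 0.6167 kg·m².
τ = F·(L/2) = (27.3)(0.341) = 9.309 N·m.
α = τ/I = 9.309/0.6167 = 15.10 rad/s².

α ≈ 15.1 rad/s²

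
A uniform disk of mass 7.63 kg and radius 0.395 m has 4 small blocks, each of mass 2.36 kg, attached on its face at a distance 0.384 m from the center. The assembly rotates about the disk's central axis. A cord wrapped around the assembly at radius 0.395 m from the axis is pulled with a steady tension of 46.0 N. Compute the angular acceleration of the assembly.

I_disk = ½MR² = ½(7.63)(0.395)² = 0.5952 kg·m².
I_blocks = 4·m·r² = 4(2.36)(0.384)² = 1.392 kg·m².
Total I = 1.987 kg·m².
τ = F r = (46.0)(0.395) = 18.17 N·m.
α = τ/I = 18.17/1.987 = 9.143 rad/s².

α ≈ 9.14 rad/s²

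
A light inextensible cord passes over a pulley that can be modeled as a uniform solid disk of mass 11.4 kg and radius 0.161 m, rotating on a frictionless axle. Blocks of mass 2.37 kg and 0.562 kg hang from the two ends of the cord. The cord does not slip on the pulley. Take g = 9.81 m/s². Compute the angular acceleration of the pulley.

I = ½MR² = (1/2)(11.4)(0.161)² = 0.1477 kg·m².
Heavier block: m₁g − T₁ = m₁a. Lighter block: T₂ − m₂g = m₂a.
Pulley: (T₁ − T₂)R = Iα = I(a/R), so T₁ − T₂ = (I/R²)a = (1/2)M_p a = 5.700·a.
Adding the three: (m₁ − m₂)g = (m₁ + m₂ + 5.700)a, so a = (2.37 − 0.562)(9.81)/(2.37 + 0.562 + 5.700) = 2.055 m/s².
α = a/R = 2.055/0.161 = 12.76 rad/s².

α ≈ 12.8 rad/s²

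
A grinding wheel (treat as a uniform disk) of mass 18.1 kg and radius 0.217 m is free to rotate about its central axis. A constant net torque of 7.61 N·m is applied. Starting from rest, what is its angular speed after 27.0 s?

I = ½MR² = (1/2)(18.1)(0.217)² = 0.4262 kg·m².
α = τ/I = 7.61/0.4262 = 17.86 rad/s².
ω = ω₀ + αt = 0 + (17.86)(27.0) = 482.1 rad/s.

ω ≈ 482 rad/s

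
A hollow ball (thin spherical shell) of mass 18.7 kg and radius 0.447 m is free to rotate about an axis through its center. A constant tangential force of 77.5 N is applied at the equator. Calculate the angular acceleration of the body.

α ≈ 13.9 rad/s²

I = (2/3)MR² = (2/3)(18.7)(0.447)² = 2.491 kg·m².
τ = F R = (77.5)(0.447) = 34.64 N·m.
From τ = Iα: α = 34.64/2.491 = 13.91 rad/s².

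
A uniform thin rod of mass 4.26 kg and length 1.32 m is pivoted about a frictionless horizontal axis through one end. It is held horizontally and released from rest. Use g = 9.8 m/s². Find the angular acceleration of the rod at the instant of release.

α ≈ 11.1 rad/s²

About the pivot, I = (1/3)ML² = (1/3)(4.26)(1.32)² = 2.474 kg·m².
The weight acts at the center, a distance L/2 = 0.6600 m from the pivot; τ = Mg(L/2) = 27.55 N·m.
α = τ/I = 27.55/2.474 = 11.14 rad/s².
(Equivalently α = (3g/(2L)) = 11.14 rad/s².)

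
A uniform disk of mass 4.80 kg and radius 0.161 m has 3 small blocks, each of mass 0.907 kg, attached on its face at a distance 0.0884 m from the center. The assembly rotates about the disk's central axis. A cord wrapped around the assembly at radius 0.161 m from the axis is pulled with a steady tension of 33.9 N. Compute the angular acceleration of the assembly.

I_disk = ½MR² = ½(4.80)(0.161)² = 0.06221 kg·m².
I_blocks = 3·m·r² = 3(0.907)(0.0884)² = 0.02126 kg·m².
Total I = 0.08347 kg·m².
τ = F r = (33.9)(0.161) = 5.458 N·m.
α = τ/I = 5.458/0.08347 = 65.38 rad/s².

α ≈ 65.4 rad/s²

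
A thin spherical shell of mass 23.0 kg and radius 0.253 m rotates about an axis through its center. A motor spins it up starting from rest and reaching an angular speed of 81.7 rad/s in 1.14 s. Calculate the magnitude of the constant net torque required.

τ ≈ 70.3 N·m

I = (2/3)MR² = (2/3)(23.0)(0.253)² = 0.9815 kg·m².
α = Δω/Δt = (81.7 − 0)/1.14 = 71.67 rad/s².
τ = Iα = (0.9815)(71.67) = 70.34 N·m.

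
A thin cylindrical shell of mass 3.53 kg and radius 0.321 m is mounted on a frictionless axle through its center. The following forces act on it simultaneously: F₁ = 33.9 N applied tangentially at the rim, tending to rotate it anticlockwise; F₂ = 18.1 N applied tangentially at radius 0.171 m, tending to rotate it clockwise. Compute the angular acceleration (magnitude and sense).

α ≈ 21.4 rad/s², anticlockwise

I = MR² = (3.53)(0.321)² = 0.3637 kg·m².
Taking anticlockwise as positive: τ₁ = +(33.9)(0.321) = +10.88 N·m; τ₂ = −(18.1)(0.171) = −3.095 N·m.
Net torque τ = 7.787 N·m.
α = τ/I = 7.787/0.3637 = 21.41 rad/s².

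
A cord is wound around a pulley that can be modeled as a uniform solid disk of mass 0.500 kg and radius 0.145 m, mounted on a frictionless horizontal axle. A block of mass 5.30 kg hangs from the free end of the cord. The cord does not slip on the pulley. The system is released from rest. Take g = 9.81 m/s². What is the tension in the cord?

I = ½MR² = (1/2)(0.500)(0.145)² = 0.005256 kg·m².
Block: mg − T = ma. Pulley: TR = Iα. No-slip: a = αR, so T = (I/R²)a = 0.2500·a.
Then mg = (m + 0.2500)a, so a = (5.30)(9.81)/(5.30 + 0.2500) = 9.368 m/s².
T = 0.2500·a = 2.342 N.

T ≈ 2.34 N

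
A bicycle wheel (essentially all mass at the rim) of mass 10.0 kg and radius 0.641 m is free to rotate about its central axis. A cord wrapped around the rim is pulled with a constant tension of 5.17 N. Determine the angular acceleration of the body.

α ≈ 0.807 rad/s²

I = MR² = (10.0)(0.641)² = 4.109 kg·m².
τ = F R = (5.17)(0.641) = 3.314 N·m.
From τ = Iα: α = 3.314/4.109 = 0.8066 rad/s².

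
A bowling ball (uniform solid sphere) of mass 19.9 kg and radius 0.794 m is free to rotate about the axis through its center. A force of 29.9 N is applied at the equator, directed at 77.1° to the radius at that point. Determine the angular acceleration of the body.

α ≈ 4.61 rad/s²

I = (2/5)MR² = (2/5)(19.9)(0.794)² = 5.018 kg·m².
Only the tangential component produces torque: τ = F R sinθ = (29.9)(0.794) sin 77.1° = 23.14 N·m.
Newton's second law for rotation, τ = Iα, gives α = τ/I = 23.14/5.018 = 4.611 rad/s².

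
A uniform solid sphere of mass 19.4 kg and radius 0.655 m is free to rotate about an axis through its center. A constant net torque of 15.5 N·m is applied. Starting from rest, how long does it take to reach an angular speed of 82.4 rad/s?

I = (2/5)MR² = (2/5)(19.4)(0.655)² = 3.329 kg·m².
α = τ/I = 15.5/3.329 = 4.656 rad/s².
ω = αt ⇒ t = ω/α = 82.4/4.656 = 17.70 s.

t ≈ 17.7 s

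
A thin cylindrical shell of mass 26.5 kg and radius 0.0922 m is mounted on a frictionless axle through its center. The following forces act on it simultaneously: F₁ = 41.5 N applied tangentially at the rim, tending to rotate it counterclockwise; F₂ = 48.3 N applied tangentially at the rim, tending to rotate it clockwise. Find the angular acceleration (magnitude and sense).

I = MR² = (26.5)(0.0922)² = 0.2253 kg·m².
Taking counterclockwise as positive: τ₁ = +(41.5)(0.0922) = +3.826 N·m; τ₂ = −(48.3)(0.0922) = −4.453 N·m.
Net torque τ = -0.6270 N·m.
α = τ/I = -0.6270/0.2253 = -2.783 rad/s².

α ≈ 2.78 rad/s², clockwise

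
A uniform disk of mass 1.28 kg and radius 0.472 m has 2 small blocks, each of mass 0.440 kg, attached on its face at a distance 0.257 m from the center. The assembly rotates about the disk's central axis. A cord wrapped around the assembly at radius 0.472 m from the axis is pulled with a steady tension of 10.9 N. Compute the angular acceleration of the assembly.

I_disk = ½MR² = ½(1.28)(0.472)² = 0.1426 kg·m².
I_blocks = 2·m·r² = 2(0.440)(0.257)² = 0.05812 kg·m².
Total I = 0.2007 kg·m².
τ = F r = (10.9)(0.472) = 5.145 N·m.
α = τ/I = 5.145/0.2007 = 25.63 rad/s².

α ≈ 25.6 rad/s²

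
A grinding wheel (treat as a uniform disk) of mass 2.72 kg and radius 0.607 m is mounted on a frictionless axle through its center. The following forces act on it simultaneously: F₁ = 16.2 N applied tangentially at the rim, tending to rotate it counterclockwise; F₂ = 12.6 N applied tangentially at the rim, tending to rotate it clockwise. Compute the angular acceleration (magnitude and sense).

α ≈ 4.36 rad/s², counterclockwise

I = ½MR² = (1/2)(2.72)(0.607)² = 0.5011 kg·m².
Taking counterclockwise as positive: τ₁ = +(16.2)(0.607) = +9.833 N·m; τ₂ = −(12.6)(0.607) = −7.648 N·m.
Net torque τ = 2.185 N·m.
α = τ/I = 2.185/0.5011 = 4.361 rad/s².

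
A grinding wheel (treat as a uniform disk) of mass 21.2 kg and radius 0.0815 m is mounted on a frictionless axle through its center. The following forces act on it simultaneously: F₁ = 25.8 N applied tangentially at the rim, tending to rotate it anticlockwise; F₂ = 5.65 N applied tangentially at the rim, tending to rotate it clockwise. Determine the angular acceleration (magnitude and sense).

I = ½MR² = (1/2)(21.2)(0.0815)² = 0.07041 kg·m².
Taking anticlockwise as positive: τ₁ = +(25.8)(0.0815) = +2.103 N·m; τ₂ = −(5.65)(0.0815) = −0.4605 N·m.
Net torque τ = 1.642 N·m.
α = τ/I = 1.642/0.07041 = 23.32 rad/s².

α ≈ 23.3 rad/s², anticlockwise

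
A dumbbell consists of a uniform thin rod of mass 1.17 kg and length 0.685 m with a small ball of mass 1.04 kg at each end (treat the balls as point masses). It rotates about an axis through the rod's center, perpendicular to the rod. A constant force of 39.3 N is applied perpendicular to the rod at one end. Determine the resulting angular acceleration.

I_rod = (1/12)ML² = (1/12)(1.17)(0.685)² = 0.04575 kg·m².
I_balls = 2·m·(L/2)² = 2(1.04)(0.3425)² = 0.2440 kg·m².
Total I = 0.2897 kg·m².
τ = F·(L/2) = (39.3)(0.343) = 13.46 N·m.
α = τ/I = 13.46/0.2897 = 46.46 rad/s².

α ≈ 46.5 rad/s²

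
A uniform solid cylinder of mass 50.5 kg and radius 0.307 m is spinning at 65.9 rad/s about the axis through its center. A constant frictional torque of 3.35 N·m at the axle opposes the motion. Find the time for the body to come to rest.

I = ½MR² = (1/2)(50.5)(0.307)² = 2.380 kg·m².
The net torque has magnitude 3.35 N·m, opposing ω.
|α| = τ/I = 3.350/2.380 = 1.408 rad/s² (deceleration).
0 = ω₀ − |α|t ⇒ t = ω₀/|α| = 65.9/1.408 = 46.81 s.

t ≈ 46.8 s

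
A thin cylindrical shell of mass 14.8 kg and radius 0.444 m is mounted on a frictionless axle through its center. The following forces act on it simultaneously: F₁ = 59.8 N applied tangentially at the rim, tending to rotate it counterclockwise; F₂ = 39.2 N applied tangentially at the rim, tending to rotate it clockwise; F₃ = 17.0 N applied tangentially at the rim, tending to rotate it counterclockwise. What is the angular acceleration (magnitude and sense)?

I = MR² = (14.8)(0.444)² = 2.918 kg·m².
Taking counterclockwise as positive: τ₁ = +(59.8)(0.444) = +26.55 N·m; τ₂ = −(39.2)(0.444) = −17.40 N·m; τ₃ = +(17.0)(0.444) = +7.548 N·m.
Net torque τ = 16.69 N·m.
α = τ/I = 16.69/2.918 = 5.722 rad/s².

α ≈ 5.72 rad/s², counterclockwise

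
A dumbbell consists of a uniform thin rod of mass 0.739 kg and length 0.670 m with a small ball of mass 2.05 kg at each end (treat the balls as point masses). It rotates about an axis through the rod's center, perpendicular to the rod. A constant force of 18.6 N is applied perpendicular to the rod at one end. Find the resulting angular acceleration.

α ≈ 12.8 rad/s²

I_rod = (1/12)ML² = (1/12)(0.739)(0.670)² = 0.02764 kg·m².
I_balls = 2·m·(L/2)² = 2(2.05)(0.3350)² = 0.4601 kg·m².
Total I = 0.4878 kg·m².
τ = F·(L/2) = (18.6)(0.335) = 6.231 N·m.
α = τ/I = 6.231/0.4878 = 12.77 rad/s².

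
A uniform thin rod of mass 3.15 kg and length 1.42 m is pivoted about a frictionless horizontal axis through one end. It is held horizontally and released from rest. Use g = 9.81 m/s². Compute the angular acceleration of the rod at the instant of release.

About the pivot, I = (1/3)ML² = (1/3)(3.15)(1.42)² = 2.117 kg·m².
The weight acts at the center, a distance L/2 = 0.7100 m from the pivot; τ = Mg(L/2) = 21.94 N·m.
α = τ/I = 21.94/2.117 = 10.36 rad/s².
(Equivalently α = (3g/(2L)) = 10.36 rad/s².)

α ≈ 10.4 rad/s²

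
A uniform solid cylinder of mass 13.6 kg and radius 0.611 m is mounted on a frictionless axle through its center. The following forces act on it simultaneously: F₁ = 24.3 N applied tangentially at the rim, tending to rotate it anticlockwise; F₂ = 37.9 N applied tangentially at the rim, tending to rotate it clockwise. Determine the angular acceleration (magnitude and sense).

I = ½MR² = (1/2)(13.6)(0.611)² = 2.539 kg·m².
Taking anticlockwise as positive: τ₁ = +(24.3)(0.611) = +14.85 N·m; τ₂ = −(37.9)(0.611) = −23.16 N·m.
Net torque τ = -8.310 N·m.
α = τ/I = -8.310/2.539 = -3.273 rad/s².

α ≈ 3.27 rad/s², clockwise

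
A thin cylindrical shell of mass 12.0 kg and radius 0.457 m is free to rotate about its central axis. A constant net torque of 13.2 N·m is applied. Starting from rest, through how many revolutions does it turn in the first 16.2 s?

≈ 110 revolutions

I = MR² = (12.0)(0.457)² = 2.506 kg·m².
α = τ/I = 13.2/2.506 = 5.267 rad/s².
θ = ½αt² = ½(5.267)(16.2)² = 691.1 rad.
Revolutions = θ/(2π) = 110.0.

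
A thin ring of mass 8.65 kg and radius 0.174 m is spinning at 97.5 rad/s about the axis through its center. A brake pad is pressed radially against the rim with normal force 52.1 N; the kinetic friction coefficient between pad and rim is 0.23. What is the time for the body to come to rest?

I = MR² = (8.65)(0.174)² = 0.2619 kg·m².
Friction force f = μN = (0.23)(52.1) = 11.98 N at the rim; torque magnitude τ = fR = 2.085 N·m, opposing ω.
|α| = τ/I = 2.085/0.2619 = 7.962 rad/s² (deceleration).
0 = ω₀ − |α|t ⇒ t = ω₀/|α| = 97.5/7.962 = 12.25 s.

t ≈ 12.2 s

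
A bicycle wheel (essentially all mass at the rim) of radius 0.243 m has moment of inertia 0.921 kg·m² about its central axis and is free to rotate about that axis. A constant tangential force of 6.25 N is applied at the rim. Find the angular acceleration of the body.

α ≈ 1.65 rad/s²

τ = F R = (6.25)(0.243) = 1.519 N·m.
Newton's second law for rotation, τ = Iα, gives α = τ/I = 1.519/0.9210 = 1.649 rad/s².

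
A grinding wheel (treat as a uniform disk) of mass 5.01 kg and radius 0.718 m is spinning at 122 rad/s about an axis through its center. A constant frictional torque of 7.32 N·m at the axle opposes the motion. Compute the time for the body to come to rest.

t ≈ 21.5 s

I = ½MR² = (1/2)(5.01)(0.718)² = 1.291 kg·m².
The net torque has magnitude 7.32 N·m, opposing ω.
|α| = τ/I = 7.320/1.291 = 5.668 rad/s² (deceleration).
0 = ω₀ − |α|t ⇒ t = ω₀/|α| = 122/5.668 = 21.52 s.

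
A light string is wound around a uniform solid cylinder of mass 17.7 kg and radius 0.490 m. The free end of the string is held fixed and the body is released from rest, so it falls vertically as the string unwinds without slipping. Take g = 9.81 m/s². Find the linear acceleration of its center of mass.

a ≈ 6.54 m/s²

Translation: Mg − T = Ma. Rotation about the center: TR = Iα with I = ½MR².
With a = αR: T = (I/R²)a = (1/2)M a, so Mg = (1 + 0.5000)Ma.
a = g/(1 + 0.5000) = 9.81/1.500 = 6.540 m/s².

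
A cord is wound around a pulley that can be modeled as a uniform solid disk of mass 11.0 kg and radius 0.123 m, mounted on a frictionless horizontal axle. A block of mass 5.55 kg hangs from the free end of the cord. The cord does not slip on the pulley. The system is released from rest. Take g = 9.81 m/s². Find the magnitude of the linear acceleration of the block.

I = ½MR² = (1/2)(11.0)(0.123)² = 0.08321 kg·m².
Block: mg − T = ma. Pulley: TR = Iα. No-slip: a = αR, so T = (I/R²)a = 5.500·a.
Then mg = (m + 5.500)a, so a = (5.55)(9.81)/(5.55 + 5.500) = 4.927 m/s².

a ≈ 4.93 m/s²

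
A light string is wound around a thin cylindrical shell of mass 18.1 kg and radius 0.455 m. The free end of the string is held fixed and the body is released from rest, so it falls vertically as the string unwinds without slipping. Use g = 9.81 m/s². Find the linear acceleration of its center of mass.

Translation: Mg − T = Ma. Rotation about the center: TR = Iα with I = MR².
With a = αR: T = (I/R²)a = M a, so Mg = (1 + 1.000)Ma.
a = g/(1 + 1.000) = 9.81/2.000 = 4.905 m/s².

a ≈ 4.91 m/s²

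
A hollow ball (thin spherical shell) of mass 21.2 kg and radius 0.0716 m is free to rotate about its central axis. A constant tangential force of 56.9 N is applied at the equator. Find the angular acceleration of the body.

I = (2/3)MR² = (2/3)(21.2)(0.0716)² = 0.07246 kg·m².
τ = F R = (56.9)(0.0716) = 4.074 N·m.
Newton's second law for rotation, τ = Iα, gives α = τ/I = 4.074/0.07246 = 56.23 rad/s².

α ≈ 56.2 rad/s²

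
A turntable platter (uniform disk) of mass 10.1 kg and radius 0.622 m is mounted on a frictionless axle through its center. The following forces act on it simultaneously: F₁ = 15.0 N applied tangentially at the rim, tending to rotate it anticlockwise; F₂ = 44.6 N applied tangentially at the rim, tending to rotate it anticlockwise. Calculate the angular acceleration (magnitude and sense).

α ≈ 19.0 rad/s², anticlockwise

I = ½MR² = (1/2)(10.1)(0.622)² = 1.954 kg·m².
Taking anticlockwise as positive: τ₁ = +(15.0)(0.622) = +9.330 N·m; τ₂ = +(44.6)(0.622) = +27.74 N·m.
Net torque τ = 37.07 N·m.
α = τ/I = 37.07/1.954 = 18.97 rad/s².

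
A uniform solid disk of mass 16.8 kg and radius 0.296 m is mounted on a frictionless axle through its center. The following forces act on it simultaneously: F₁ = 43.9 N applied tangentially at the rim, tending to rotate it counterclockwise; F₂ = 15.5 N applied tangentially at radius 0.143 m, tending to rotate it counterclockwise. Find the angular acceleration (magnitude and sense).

I = ½MR² = (1/2)(16.8)(0.296)² = 0.7360 kg·m².
Taking counterclockwise as positive: τ₁ = +(43.9)(0.296) = +12.99 N·m; τ₂ = +(15.5)(0.143) = +2.216 N·m.
Net torque τ = 15.21 N·m.
α = τ/I = 15.21/0.7360 = 20.67 rad/s².

α ≈ 20.7 rad/s², counterclockwise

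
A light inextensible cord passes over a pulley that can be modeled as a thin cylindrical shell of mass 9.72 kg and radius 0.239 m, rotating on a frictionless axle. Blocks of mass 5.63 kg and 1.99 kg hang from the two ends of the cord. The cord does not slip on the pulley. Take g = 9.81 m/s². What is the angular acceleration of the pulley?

I = MR² = (9.72)(0.239)² = 0.5552 kg·m².
Heavier block: m₁g − T₁ = m₁a. Lighter block: T₂ − m₂g = m₂a.
Pulley: (T₁ − T₂)R = Iα = I(a/R), so T₁ − T₂ = (I/R²)a = 1·M_p a = 9.720·a.
Adding the three: (m₁ − m₂)g = (m₁ + m₂ + 9.720)a, so a = (5.63 − 1.99)(9.81)/(5.63 + 1.99 + 9.720) = 2.059 m/s².
α = a/R = 2.059/0.239 = 8.616 rad/s².

α ≈ 8.62 rad/s²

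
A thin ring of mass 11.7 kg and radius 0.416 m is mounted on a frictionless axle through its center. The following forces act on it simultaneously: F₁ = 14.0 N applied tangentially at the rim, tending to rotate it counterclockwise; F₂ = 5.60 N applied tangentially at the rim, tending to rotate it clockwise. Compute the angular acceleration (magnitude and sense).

I = MR² = (11.7)(0.416)² = 2.025 kg·m².
Taking counterclockwise as positive: τ₁ = +(14.0)(0.416) = +5.824 N·m; τ₂ = −(5.60)(0.416) = −2.330 N·m.
Net torque τ = 3.494 N·m.
α = τ/I = 3.494/2.025 = 1.726 rad/s².

α ≈ 1.73 rad/s², counterclockwise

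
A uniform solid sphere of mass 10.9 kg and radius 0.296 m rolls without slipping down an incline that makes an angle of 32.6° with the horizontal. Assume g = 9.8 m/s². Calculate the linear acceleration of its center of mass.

Translation along the incline: Mg sinθ − f = Ma.
Rotation about the center: fR = Iα with I = (2/5)MR². No-slip gives a = αR, so f = (I/R²)a = (2/5)M a.
Substituting: Mg sinθ = (1 + 0.4000)Ma, so a = g sinθ/(1 + 0.4000) = (9.8) sin 32.6° / 1.400 = 3.771 m/s².

a ≈ 3.77 m/s²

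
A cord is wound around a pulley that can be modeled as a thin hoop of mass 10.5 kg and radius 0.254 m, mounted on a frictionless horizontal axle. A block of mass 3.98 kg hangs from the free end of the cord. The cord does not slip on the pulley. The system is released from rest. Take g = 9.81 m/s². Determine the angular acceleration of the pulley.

α ≈ 10.6 rad/s²

I = MR² = (10.5)(0.254)² = 0.6774 kg·m².
Block: mg − T = ma. Pulley: TR = Iα. No-slip: a = αR, so T = (I/R²)a = 10.50·a.
Then mg = (m + 10.50)a, so a = (3.98)(9.81)/(3.98 + 10.50) = 2.696 m/s².
α = a/R = 2.696/0.254 = 10.62 rad/s².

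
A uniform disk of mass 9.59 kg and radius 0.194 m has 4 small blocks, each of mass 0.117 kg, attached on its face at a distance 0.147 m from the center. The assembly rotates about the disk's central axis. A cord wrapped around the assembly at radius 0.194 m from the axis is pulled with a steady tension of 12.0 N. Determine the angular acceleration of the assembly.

α ≈ 12.2 rad/s²

I_disk = ½MR² = ½(9.59)(0.194)² = 0.1805 kg·m².
I_blocks = 4·m·r² = 4(0.117)(0.147)² = 0.01011 kg·m².
Total I = 0.1906 kg·m².
τ = F r = (12.0)(0.194) = 2.328 N·m.
α = τ/I = 2.328/0.1906 = 12.22 rad/s².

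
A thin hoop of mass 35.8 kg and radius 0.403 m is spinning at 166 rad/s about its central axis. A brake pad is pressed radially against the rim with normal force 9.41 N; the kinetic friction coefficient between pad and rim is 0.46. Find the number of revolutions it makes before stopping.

I = MR² = (35.8)(0.403)² = 5.814 kg·m².
Friction force f = μN = (0.46)(9.41) = 4.329 N at the rim; torque magnitude τ = fR = 1.744 N·m, opposing ω.
|α| = τ/I = 1.744/5.814 = 0.3000 rad/s² (deceleration).
ω² = ω₀² − 2|α|θ with ω = 0 ⇒ θ = ω₀²/(2|α|) = 45920 rad = 7309 rev.

≈ 7310 revolutions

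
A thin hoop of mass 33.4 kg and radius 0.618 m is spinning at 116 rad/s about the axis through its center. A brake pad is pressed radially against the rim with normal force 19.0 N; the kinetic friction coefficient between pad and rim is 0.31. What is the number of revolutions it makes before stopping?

I = MR² = (33.4)(0.618)² = 12.76 kg·m².
Friction force f = μN = (0.31)(19.0) = 5.890 N at the rim; torque magnitude τ = fR = 3.640 N·m, opposing ω.
|α| = τ/I = 3.640/12.76 = 0.2854 rad/s² (deceleration).
ω² = ω₀² − 2|α|θ with ω = 0 ⇒ θ = ω₀²/(2|α|) = 23580 rad = 3753 rev.

≈ 3750 revolutions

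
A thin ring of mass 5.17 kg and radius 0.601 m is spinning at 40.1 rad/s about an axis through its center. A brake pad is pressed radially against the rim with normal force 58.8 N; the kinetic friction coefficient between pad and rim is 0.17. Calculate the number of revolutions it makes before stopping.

≈ 39.8 revolutions

I = MR² = (5.17)(0.601)² = 1.867 kg·m².
Friction force f = μN = (0.17)(58.8) = 9.996 N at the rim; torque magnitude τ = fR = 6.008 N·m, opposing ω.
|α| = τ/I = 6.008/1.867 = 3.217 rad/s² (deceleration).
ω² = ω₀² − 2|α|θ with ω = 0 ⇒ θ = ω₀²/(2|α|) = 249.9 rad = 39.78 rev.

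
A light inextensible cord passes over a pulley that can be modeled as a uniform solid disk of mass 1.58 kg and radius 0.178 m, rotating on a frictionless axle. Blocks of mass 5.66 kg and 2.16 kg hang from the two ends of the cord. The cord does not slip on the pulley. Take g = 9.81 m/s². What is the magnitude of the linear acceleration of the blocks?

I = ½MR² = (1/2)(1.58)(0.178)² = 0.02503 kg·m².
Heavier block: m₁g − T₁ = m₁a. Lighter block: T₂ − m₂g = m₂a.
Pulley: (T₁ − T₂)R = Iα = I(a/R), so T₁ − T₂ = (I/R²)a = (1/2)M_p a = 0.7900·a.
Adding the three: (m₁ − m₂)g = (m₁ + m₂ + 0.7900)a, so a = (5.66 − 2.16)(9.81)/(5.66 + 2.16 + 0.7900) = 3.988 m/s².

a ≈ 3.99 m/s²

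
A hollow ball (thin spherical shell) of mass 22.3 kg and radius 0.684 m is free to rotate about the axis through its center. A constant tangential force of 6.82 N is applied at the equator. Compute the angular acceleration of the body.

I = (2/3)MR² = (2/3)(22.3)(0.684)² = 6.955 kg·m².
τ = F R = (6.82)(0.684) = 4.665 N·m.
From τ = Iα: α = 4.665/6.955 = 0.6707 rad/s².

α ≈ 0.671 rad/s²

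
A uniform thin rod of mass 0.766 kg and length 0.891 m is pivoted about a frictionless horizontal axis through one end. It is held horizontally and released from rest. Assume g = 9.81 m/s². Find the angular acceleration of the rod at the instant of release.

About the pivot, I = (1/3)ML² = (1/3)(0.766)(0.891)² = 0.2027 kg·m².
The weight acts at the center, a distance L/2 = 0.4455 m from the pivot; τ = Mg(L/2) = 3.348 N·m.
α = τ/I = 3.348/0.2027 = 16.52 rad/s².

α ≈ 16.5 rad/s²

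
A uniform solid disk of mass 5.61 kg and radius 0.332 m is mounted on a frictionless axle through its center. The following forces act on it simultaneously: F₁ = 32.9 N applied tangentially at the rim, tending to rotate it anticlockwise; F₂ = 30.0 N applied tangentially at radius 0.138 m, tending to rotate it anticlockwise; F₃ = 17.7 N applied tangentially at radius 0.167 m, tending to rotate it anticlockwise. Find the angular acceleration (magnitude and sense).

α ≈ 58.3 rad/s², anticlockwise

I = ½MR² = (1/2)(5.61)(0.332)² = 0.3092 kg·m².
Taking anticlockwise as positive: τ₁ = +(32.9)(0.332) = +10.92 N·m; τ₂ = +(30.0)(0.138) = +4.140 N·m; τ₃ = +(17.7)(0.167) = +2.956 N·m.
Net torque τ = 18.02 N·m.
α = τ/I = 18.02/0.3092 = 58.28 rad/s².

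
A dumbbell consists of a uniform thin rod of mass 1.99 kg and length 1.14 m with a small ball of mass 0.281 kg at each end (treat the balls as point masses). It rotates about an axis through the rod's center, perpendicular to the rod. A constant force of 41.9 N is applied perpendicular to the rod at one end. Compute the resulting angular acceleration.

I_rod = (1/12)ML² = (1/12)(1.99)(1.14)² = 0.2155 kg·m².
I_balls = 2·m·(L/2)² = 2(0.281)(0.5700)² = 0.1826 kg·m².
Total I = 0.3981 kg·m².
τ = F·(L/2) = (41.9)(0.570) = 23.88 N·m.
α = τ/I = 23.88/0.3981 = 59.99 rad/s².

α ≈ 60.0 rad/s²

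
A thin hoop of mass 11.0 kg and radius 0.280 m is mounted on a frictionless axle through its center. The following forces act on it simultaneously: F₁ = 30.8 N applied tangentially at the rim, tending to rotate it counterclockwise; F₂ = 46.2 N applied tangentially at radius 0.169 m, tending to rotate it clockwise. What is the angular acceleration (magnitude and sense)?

α ≈ 0.946 rad/s², counterclockwise

I = MR² = (11.0)(0.280)² = 0.8624 kg·m².
Taking counterclockwise as positive: τ₁ = +(30.8)(0.280) = +8.624 N·m; τ₂ = −(46.2)(0.169) = −7.808 N·m.
Net torque τ = 0.8162 N·m.
α = τ/I = 0.8162/0.8624 = 0.9464 rad/s².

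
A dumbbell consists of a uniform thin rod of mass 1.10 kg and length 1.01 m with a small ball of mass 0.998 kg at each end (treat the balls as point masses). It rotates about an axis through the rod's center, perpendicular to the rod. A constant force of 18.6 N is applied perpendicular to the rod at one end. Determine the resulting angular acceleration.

α ≈ 15.6 rad/s²

I_rod = (1/12)ML² = (1/12)(1.10)(1.01)² = 0.09351 kg·m².
I_balls = 2·m·(L/2)² = 2(0.998)(0.5050)² = 0.5090 kg·m².
Total I = 0.6025 kg·m².
τ = F·(L/2) = (18.6)(0.505) = 9.393 N·m.
α = τ/I = 9.393/0.6025 = 15.59 rad/s².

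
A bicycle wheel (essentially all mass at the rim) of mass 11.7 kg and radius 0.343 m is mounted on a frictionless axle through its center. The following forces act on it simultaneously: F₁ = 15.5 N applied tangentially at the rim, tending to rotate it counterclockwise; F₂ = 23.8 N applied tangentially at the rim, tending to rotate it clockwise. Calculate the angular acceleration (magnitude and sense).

α ≈ 2.07 rad/s², clockwise

I = MR² = (11.7)(0.343)² = 1.376 kg·m².
Taking counterclockwise as positive: τ₁ = +(15.5)(0.343) = +5.317 N·m; τ₂ = −(23.8)(0.343) = −8.163 N·m.
Net torque τ = -2.847 N·m.
α = τ/I = -2.847/1.376 = -2.068 rad/s².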